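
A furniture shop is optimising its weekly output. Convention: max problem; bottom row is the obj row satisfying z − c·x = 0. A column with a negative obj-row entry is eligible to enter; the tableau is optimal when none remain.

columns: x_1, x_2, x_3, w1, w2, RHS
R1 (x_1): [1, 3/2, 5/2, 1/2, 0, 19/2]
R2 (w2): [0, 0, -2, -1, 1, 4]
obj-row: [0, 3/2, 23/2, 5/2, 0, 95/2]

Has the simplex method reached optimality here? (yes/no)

yes

Every obj-row coefficient is ≥ 0, so the tableau is optimal.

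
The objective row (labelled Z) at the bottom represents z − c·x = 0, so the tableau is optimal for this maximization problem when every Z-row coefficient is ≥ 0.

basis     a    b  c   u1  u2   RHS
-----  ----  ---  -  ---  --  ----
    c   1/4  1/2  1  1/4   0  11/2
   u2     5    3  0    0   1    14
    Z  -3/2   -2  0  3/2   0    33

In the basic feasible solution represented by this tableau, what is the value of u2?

14

u2 is basic (row 2); its value is the RHS of that row, 14.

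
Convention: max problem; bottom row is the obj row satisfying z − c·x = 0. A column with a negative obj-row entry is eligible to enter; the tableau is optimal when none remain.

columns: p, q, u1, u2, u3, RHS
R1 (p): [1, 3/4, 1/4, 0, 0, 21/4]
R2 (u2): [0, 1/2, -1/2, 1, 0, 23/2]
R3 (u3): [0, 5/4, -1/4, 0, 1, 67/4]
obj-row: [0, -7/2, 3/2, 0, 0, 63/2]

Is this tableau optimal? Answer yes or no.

no

The obj-row has a negative entry -7/2 in column q, so it is not optimal.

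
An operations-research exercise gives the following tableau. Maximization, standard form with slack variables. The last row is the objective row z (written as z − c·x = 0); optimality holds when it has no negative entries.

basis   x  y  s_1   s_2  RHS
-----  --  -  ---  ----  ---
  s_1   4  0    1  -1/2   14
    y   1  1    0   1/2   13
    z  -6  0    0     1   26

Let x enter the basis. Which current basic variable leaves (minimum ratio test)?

s_1

Column x entries and ratios — s_1: 14/4 = 7/2; y: 13/1 = 13.
Smallest ratio is 7/2 in the row of s_1, so s_1 leaves.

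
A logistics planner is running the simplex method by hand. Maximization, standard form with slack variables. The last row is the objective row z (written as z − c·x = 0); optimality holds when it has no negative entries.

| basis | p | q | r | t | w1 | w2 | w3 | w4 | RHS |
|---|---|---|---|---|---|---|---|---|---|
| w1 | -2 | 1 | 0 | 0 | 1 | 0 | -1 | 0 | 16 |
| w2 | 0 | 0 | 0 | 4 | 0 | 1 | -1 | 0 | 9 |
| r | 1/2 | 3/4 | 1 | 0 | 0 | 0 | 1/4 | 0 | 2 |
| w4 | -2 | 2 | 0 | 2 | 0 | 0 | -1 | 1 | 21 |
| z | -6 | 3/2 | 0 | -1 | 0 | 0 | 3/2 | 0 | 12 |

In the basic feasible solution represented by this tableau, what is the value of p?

p is not in the basis, so in the current basic feasible solution p = 0.

0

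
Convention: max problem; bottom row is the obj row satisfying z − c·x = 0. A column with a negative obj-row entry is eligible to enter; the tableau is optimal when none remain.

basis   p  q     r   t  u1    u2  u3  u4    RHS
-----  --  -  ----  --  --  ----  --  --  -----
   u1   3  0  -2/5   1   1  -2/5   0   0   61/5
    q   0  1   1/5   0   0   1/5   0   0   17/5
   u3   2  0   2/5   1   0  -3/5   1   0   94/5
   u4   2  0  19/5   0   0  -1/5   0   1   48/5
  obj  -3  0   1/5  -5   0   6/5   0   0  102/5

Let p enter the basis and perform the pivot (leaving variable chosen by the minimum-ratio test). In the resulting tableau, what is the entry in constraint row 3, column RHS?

32/3

Ratio test on column p — row 1: (61/5)/3 = 61/15; row 2: entry 0 ≤ 0; row 3: (94/5)/2 = 47/5; row 4: (48/5)/2 = 24/5. Minimum is 61/15 at row 1 (u1 leaves); pivot element 3.
Divide row 1 by 3; eliminate column p from the other rows.
Row 3 update in column RHS: 94/5 − 2·(61/15) = 32/3.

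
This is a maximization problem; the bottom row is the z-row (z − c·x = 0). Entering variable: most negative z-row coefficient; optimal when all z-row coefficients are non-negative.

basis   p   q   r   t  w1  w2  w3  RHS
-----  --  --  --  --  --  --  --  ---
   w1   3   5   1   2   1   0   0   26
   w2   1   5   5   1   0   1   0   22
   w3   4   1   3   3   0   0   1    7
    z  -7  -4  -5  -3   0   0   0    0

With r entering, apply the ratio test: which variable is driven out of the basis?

w3

Column r entries and ratios — w1: 26/1 = 26; w2: 22/5 = 22/5; w3: 7/3 = 7/3.
Smallest ratio is 7/3 in the row of w3, so w3 leaves.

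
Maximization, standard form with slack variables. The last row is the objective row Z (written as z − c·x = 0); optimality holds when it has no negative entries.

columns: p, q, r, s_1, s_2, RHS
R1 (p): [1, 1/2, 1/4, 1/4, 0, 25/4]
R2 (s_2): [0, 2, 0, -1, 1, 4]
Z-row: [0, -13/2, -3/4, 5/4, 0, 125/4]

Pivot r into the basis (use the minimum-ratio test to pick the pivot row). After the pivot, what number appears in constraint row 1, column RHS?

25

Ratio test on column r — row 1: (25/4)/(1/4) = 25; row 2: entry 0 ≤ 0. Minimum is 25 at row 1 (p leaves); pivot element 1/4.
Divide row 1 by 1/4; eliminate column r from the other rows.
In the new row 1, the RHS entry is the old entry divided by the pivot: (25/4)/(1/4) = 25.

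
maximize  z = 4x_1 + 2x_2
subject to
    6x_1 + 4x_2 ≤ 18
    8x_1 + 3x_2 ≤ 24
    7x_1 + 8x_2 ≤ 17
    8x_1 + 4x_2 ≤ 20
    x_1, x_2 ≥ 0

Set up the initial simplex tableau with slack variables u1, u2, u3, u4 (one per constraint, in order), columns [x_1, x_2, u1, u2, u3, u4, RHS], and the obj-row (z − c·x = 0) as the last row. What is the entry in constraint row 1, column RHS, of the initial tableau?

18

The RHS of constraint 1 is b_1 = 18.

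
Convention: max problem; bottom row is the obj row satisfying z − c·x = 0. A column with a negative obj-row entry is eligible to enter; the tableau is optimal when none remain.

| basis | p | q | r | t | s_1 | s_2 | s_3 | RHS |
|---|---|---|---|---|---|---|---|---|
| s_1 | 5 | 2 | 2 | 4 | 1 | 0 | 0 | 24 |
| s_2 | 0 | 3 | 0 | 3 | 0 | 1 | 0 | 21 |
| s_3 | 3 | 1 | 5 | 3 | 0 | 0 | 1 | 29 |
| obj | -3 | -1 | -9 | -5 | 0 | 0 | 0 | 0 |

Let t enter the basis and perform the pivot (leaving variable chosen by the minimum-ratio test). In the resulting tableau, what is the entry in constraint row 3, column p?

Ratio test on column t — row 1: 24/4 = 6; row 2: 21/3 = 7; row 3: 29/3 = 29/3. Minimum is 6 at row 1 (s_1 leaves); pivot element 4.
Divide row 1 by 4; eliminate column t from the other rows.
Row 3 update in column p: 3 − 3·(5/4) = -3/4.

-3/4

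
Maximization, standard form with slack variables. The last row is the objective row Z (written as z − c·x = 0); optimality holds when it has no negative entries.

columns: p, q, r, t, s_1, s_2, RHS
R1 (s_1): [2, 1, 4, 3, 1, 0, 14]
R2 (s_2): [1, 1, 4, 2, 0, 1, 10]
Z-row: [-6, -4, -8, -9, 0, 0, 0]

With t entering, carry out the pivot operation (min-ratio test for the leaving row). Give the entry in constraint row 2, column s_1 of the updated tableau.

-2/3

Ratio test on column t — row 1: 14/3 = 14/3; row 2: 10/2 = 5. Minimum is 14/3 at row 1 (s_1 leaves); pivot element 3.
Divide row 1 by 3; eliminate column t from the other rows.
Row 2 update in column s_1: 0 − 2·(1/3) = -2/3.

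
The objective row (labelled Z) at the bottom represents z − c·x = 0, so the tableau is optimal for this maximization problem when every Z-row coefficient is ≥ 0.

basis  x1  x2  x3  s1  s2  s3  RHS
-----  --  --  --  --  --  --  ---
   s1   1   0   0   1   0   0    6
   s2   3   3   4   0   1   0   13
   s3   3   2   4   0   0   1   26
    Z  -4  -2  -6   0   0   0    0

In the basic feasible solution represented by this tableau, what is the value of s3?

26

s3 is basic (row 3); its value is the RHS of that row, 26.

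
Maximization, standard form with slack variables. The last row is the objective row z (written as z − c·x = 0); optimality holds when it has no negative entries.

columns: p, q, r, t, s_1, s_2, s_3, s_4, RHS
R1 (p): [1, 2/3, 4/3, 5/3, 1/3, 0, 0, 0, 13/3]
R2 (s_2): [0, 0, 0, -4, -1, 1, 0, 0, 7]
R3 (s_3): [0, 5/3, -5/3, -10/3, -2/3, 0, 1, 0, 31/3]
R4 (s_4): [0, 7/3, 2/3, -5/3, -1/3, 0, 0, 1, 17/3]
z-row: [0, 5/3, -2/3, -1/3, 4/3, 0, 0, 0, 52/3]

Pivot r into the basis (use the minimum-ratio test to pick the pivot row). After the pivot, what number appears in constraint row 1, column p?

3/4

Ratio test on column r — row 1: (13/3)/(4/3) = 13/4; row 2: entry 0 ≤ 0; row 3: entry -5/3 ≤ 0; row 4: (17/3)/(2/3) = 17/2. Minimum is 13/4 at row 1 (p leaves); pivot element 4/3.
Divide row 1 by 4/3; eliminate column r from the other rows.
In the new row 1, the p entry is the old entry divided by the pivot: 1/(4/3) = 3/4.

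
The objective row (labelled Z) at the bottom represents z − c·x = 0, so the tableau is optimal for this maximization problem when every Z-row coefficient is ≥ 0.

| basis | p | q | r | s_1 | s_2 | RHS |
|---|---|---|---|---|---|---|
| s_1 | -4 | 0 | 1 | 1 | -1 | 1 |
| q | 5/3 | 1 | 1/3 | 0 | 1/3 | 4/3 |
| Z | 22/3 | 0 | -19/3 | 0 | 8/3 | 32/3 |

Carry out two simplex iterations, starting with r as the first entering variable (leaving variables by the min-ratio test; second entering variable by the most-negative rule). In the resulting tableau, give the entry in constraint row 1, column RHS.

Ratio test on column r — row 1: 1/1 = 1; row 2: (4/3)/(1/3) = 4. Minimum is 1 at row 1 (s_1 leaves); pivot element 1.
Divide row 1 by 1; eliminate column r from the other rows.
Second iteration: most negative Z-row entry is -18 in column p, so p enters.
Ratio test on column p — row 1: entry -4 ≤ 0; row 2: 1/3 = 1/3. Minimum is 1/3 at row 2 (q leaves); pivot element 3.
Divide row 2 by 3; eliminate column p from the other rows.
After both pivots, the entry at constraint row 1, column RHS is 7/3.

7/3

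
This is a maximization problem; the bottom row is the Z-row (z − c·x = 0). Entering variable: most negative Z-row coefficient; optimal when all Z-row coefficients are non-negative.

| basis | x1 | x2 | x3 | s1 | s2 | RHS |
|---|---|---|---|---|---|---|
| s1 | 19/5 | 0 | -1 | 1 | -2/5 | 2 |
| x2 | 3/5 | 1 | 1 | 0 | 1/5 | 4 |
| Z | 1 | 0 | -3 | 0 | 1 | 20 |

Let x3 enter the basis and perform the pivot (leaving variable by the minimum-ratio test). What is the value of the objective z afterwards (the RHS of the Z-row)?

Ratio test on column x3 — row 1: entry -1 ≤ 0; row 2: 4/1 = 4. Minimum is 4 at row 2 (x2 leaves); pivot element 1.
Pivot on row 2; the Z-row RHS becomes 20 − (-3)·4 = 32.

32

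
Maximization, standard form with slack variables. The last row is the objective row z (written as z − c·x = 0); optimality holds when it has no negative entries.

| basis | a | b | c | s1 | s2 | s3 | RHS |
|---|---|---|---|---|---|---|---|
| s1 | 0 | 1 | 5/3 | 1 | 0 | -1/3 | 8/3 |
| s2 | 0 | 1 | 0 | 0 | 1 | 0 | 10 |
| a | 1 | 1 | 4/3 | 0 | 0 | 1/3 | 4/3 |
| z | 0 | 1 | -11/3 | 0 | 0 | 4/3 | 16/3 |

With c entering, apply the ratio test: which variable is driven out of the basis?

Column c entries and ratios — s1: (8/3)/(5/3) = 8/5; s2: 0 ≤ 0, skip; a: (4/3)/(4/3) = 1.
Smallest ratio is 1 in the row of a, so a leaves.

a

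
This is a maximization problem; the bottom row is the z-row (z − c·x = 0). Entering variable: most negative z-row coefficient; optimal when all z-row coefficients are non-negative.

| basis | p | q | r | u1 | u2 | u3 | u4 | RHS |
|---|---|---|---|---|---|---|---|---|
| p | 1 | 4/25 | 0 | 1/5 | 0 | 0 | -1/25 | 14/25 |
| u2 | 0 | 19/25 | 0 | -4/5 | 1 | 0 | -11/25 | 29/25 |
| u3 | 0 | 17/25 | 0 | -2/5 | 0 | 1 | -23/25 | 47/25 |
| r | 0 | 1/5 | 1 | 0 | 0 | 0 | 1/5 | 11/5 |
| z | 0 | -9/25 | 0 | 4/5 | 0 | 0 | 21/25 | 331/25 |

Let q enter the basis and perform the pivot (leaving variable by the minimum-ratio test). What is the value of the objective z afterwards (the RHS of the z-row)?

Ratio test on column q — row 1: (14/25)/(4/25) = 7/2; row 2: (29/25)/(19/25) = 29/19; row 3: (47/25)/(17/25) = 47/17; row 4: (11/5)/(1/5) = 11. Minimum is 29/19 at row 2 (u2 leaves); pivot element 19/25.
Pivot on row 2; the z-row RHS becomes 331/25 − (-9/25)·(29/19) = 262/19.

262/19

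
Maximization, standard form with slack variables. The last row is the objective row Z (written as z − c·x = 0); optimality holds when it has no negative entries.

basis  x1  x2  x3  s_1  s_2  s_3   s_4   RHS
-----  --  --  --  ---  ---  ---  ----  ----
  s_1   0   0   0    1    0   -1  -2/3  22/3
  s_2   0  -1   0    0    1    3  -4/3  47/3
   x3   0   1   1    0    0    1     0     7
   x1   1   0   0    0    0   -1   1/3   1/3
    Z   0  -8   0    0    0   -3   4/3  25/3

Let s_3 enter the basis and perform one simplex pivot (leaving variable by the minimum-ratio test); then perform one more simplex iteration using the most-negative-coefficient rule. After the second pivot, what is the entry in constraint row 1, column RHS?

13

Ratio test on column s_3 — row 1: entry -1 ≤ 0; row 2: (47/3)/3 = 47/9; row 3: 7/1 = 7; row 4: entry -1 ≤ 0. Minimum is 47/9 at row 2 (s_2 leaves); pivot element 3.
Divide row 2 by 3; eliminate column s_3 from the other rows.
Second iteration: most negative Z-row entry is -9 in column x2, so x2 enters.
Ratio test on column x2 — row 1: entry -1/3 ≤ 0; row 2: entry -1/3 ≤ 0; row 3: (16/9)/(4/3) = 4/3; row 4: entry -1/3 ≤ 0. Minimum is 4/3 at row 3 (x3 leaves); pivot element 4/3.
Divide row 3 by 4/3; eliminate column x2 from the other rows.
After both pivots, the entry at constraint row 1, column RHS is 13.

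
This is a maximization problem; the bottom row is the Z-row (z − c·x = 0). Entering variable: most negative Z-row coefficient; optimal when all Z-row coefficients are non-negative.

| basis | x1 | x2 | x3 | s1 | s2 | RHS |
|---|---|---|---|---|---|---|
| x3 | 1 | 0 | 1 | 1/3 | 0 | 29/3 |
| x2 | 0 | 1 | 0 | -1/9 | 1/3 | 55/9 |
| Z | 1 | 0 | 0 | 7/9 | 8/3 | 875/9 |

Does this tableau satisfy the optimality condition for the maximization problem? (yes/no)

Every Z-row coefficient is ≥ 0, so the tableau is optimal.

yes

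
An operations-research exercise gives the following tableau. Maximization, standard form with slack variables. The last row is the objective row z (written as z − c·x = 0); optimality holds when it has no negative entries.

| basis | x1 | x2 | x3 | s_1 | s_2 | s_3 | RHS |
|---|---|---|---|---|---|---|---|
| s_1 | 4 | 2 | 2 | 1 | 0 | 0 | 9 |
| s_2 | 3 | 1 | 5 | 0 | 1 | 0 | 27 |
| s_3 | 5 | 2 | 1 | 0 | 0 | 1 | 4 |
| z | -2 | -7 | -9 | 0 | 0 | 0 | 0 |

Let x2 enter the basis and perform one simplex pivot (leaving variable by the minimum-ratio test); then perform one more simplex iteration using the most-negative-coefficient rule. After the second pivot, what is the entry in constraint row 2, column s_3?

Ratio test on column x2 — row 1: 9/2 = 9/2; row 2: 27/1 = 27; row 3: 4/2 = 2. Minimum is 2 at row 3 (s_3 leaves); pivot element 2.
Divide row 3 by 2; eliminate column x2 from the other rows.
Second iteration: most negative z-row entry is -11/2 in column x3, so x3 enters.
Ratio test on column x3 — row 1: 5/1 = 5; row 2: 25/(9/2) = 50/9; row 3: 2/(1/2) = 4. Minimum is 4 at row 3 (x2 leaves); pivot element 1/2.
Divide row 3 by 1/2; eliminate column x3 from the other rows.
After both pivots, the entry at constraint row 2, column s_3 is -5.

-5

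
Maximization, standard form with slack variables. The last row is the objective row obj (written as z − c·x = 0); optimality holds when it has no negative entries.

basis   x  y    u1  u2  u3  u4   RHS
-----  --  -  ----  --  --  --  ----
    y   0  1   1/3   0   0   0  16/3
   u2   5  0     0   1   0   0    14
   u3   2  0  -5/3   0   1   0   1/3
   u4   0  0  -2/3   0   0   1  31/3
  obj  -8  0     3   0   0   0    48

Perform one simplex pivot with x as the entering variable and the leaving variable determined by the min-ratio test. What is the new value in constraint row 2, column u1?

Ratio test on column x — row 1: entry 0 ≤ 0; row 2: 14/5 = 14/5; row 3: (1/3)/2 = 1/6; row 4: entry 0 ≤ 0. Minimum is 1/6 at row 3 (u3 leaves); pivot element 2.
Divide row 3 by 2; eliminate column x from the other rows.
Row 2 update in column u1: 0 − 5·(-5/6) = 25/6.

25/6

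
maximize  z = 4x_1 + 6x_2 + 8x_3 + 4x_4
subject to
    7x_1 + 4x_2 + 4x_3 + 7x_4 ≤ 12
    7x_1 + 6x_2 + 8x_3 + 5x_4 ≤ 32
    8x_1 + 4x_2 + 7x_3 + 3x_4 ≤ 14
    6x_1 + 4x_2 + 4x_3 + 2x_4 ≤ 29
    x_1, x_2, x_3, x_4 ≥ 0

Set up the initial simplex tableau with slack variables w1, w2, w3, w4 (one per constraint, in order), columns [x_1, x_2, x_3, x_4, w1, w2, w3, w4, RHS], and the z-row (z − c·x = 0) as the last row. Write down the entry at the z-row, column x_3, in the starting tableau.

-8

The z-row carries the negated objective coefficients: the x_3 entry is -8.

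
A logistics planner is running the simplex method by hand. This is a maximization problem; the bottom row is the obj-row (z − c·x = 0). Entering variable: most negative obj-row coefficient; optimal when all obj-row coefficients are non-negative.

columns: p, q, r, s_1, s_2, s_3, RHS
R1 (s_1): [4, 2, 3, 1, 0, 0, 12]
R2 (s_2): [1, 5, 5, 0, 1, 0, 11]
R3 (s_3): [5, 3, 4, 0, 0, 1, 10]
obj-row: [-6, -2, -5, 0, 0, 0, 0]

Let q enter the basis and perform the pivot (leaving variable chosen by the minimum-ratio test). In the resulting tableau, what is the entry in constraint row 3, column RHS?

Ratio test on column q — row 1: 12/2 = 6; row 2: 11/5 = 11/5; row 3: 10/3 = 10/3. Minimum is 11/5 at row 2 (s_2 leaves); pivot element 5.
Divide row 2 by 5; eliminate column q from the other rows.
Row 3 update in column RHS: 10 − 3·(11/5) = 17/5.

17/5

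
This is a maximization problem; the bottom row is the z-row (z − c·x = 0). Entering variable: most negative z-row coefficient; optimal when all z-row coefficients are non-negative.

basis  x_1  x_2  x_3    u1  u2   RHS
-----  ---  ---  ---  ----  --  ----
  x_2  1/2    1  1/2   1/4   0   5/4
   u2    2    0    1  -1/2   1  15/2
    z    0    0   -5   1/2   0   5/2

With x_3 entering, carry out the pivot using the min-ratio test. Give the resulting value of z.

15

Ratio test on column x_3 — row 1: (5/4)/(1/2) = 5/2; row 2: (15/2)/1 = 15/2. Minimum is 5/2 at row 1 (x_2 leaves); pivot element 1/2.
Pivot on row 1; the z-row RHS becomes 5/2 − (-5)·(5/2) = 15.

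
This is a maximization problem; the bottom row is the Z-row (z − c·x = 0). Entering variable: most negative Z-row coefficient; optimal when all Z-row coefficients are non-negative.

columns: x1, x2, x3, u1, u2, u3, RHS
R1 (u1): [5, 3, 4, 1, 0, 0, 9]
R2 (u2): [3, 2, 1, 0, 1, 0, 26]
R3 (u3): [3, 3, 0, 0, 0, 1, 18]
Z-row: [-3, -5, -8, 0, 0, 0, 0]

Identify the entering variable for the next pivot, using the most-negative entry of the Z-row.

Negative Z-row entries: x1: -3, x2: -5, x3: -8.
The most negative is -8 in column x3, so x3 enters.

x3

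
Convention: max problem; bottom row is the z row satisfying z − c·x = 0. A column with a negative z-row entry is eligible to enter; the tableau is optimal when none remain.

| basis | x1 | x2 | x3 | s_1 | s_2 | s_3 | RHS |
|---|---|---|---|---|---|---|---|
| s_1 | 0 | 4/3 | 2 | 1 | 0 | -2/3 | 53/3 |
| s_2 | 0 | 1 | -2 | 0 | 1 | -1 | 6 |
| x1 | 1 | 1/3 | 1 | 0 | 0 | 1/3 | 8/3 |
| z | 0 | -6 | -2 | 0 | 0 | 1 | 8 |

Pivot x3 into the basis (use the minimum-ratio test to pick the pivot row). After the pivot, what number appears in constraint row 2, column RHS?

34/3

Ratio test on column x3 — row 1: (53/3)/2 = 53/6; row 2: entry -2 ≤ 0; row 3: (8/3)/1 = 8/3. Minimum is 8/3 at row 3 (x1 leaves); pivot element 1.
Divide row 3 by 1; eliminate column x3 from the other rows.
Row 2 update in column RHS: 6 − (-2)·(8/3) = 34/3.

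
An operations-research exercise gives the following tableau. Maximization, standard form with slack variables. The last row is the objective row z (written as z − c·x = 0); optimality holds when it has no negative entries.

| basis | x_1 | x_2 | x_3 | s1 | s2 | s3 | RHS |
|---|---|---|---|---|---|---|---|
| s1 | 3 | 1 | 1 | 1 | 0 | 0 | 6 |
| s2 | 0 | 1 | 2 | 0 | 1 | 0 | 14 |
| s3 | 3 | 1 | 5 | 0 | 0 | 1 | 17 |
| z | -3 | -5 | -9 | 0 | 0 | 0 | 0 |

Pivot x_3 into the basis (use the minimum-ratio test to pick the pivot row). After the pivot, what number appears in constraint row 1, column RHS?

Ratio test on column x_3 — row 1: 6/1 = 6; row 2: 14/2 = 7; row 3: 17/5 = 17/5. Minimum is 17/5 at row 3 (s3 leaves); pivot element 5.
Divide row 3 by 5; eliminate column x_3 from the other rows.
Row 1 update in column RHS: 6 − 1·(17/5) = 13/5.

13/5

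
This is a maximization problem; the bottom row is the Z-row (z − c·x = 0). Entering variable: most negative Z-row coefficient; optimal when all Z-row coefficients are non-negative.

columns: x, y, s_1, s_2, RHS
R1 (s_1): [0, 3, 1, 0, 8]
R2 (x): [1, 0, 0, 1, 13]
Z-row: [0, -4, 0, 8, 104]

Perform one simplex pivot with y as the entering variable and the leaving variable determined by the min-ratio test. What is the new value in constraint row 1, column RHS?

Ratio test on column y — row 1: 8/3 = 8/3; row 2: entry 0 ≤ 0. Minimum is 8/3 at row 1 (s_1 leaves); pivot element 3.
Divide row 1 by 3; eliminate column y from the other rows.
In the new row 1, the RHS entry is the old entry divided by the pivot: 8/3 = 8/3.

8/3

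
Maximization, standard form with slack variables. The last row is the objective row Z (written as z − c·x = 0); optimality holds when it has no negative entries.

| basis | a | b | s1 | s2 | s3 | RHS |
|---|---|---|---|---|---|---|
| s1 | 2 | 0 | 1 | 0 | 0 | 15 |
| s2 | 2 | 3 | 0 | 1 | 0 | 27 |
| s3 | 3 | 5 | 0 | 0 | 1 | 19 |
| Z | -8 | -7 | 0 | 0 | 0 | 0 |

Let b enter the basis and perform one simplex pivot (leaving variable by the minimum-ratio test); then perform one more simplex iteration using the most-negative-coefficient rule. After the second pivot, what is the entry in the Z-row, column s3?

8/3

Ratio test on column b — row 1: entry 0 ≤ 0; row 2: 27/3 = 9; row 3: 19/5 = 19/5. Minimum is 19/5 at row 3 (s3 leaves); pivot element 5.
Divide row 3 by 5; eliminate column b from the other rows.
Second iteration: most negative Z-row entry is -19/5 in column a, so a enters.
Ratio test on column a — row 1: 15/2 = 15/2; row 2: (78/5)/(1/5) = 78; row 3: (19/5)/(3/5) = 19/3. Minimum is 19/3 at row 3 (b leaves); pivot element 3/5.
Divide row 3 by 3/5; eliminate column a from the other rows.
After both pivots, the entry at the Z-row, column s3 is 8/3.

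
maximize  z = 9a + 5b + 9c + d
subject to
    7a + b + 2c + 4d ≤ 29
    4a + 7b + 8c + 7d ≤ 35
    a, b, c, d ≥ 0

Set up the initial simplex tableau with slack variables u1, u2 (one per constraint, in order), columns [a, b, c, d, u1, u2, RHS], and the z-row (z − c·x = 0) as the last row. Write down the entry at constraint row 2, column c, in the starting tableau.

8

Constraint 2 has coefficient 8 on c.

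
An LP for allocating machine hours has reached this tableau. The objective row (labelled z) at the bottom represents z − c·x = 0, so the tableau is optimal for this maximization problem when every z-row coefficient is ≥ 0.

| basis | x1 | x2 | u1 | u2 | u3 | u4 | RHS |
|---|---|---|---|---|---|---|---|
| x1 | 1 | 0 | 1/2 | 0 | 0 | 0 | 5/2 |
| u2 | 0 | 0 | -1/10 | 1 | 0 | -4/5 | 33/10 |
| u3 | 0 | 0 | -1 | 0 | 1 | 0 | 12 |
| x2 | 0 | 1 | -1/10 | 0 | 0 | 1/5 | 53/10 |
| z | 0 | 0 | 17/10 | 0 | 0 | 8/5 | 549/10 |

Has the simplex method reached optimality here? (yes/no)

Every z-row coefficient is ≥ 0, so the tableau is optimal.

yes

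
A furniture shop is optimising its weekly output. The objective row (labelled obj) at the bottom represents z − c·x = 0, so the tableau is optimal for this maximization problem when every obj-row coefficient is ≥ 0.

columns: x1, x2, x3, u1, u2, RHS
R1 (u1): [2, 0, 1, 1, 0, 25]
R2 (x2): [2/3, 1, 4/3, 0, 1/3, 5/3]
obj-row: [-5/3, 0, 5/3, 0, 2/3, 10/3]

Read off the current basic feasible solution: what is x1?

0

x1 is not in the basis, so in the current basic feasible solution x1 = 0.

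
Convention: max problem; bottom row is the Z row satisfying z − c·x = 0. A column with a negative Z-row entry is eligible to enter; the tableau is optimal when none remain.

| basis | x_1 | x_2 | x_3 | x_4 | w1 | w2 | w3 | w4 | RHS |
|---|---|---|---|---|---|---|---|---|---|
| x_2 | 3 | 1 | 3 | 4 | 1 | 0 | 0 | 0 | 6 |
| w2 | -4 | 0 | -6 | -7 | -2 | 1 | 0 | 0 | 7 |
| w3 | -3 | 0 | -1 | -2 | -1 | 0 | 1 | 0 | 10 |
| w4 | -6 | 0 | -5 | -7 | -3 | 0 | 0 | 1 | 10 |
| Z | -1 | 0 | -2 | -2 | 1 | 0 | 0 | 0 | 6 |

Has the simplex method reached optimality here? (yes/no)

no

The Z-row has a negative entry -2 in column x_3, so it is not optimal.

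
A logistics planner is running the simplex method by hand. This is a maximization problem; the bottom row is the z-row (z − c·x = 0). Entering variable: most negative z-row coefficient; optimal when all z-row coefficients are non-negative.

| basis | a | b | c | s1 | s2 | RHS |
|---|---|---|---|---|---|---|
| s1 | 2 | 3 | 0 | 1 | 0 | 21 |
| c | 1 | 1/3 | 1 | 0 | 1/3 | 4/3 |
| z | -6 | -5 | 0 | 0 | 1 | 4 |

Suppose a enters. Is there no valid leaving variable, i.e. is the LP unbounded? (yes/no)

no

Column a has positive entries in row(s) 1, 2, so the ratio test bounds it — not unbounded.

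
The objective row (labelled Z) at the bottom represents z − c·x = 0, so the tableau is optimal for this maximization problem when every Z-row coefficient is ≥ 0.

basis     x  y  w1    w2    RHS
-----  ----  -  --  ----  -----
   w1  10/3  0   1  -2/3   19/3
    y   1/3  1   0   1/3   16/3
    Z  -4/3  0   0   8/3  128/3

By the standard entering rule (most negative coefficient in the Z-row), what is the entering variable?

x

Negative Z-row entries: x: -4/3.
The most negative is -4/3 in column x, so x enters.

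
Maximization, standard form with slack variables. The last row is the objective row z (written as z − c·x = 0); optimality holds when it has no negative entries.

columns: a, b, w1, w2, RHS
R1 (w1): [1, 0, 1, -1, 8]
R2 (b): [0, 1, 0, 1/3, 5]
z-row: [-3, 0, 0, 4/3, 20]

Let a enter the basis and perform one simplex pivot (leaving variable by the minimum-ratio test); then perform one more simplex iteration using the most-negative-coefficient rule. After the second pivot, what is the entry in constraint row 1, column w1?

1

Ratio test on column a — row 1: 8/1 = 8; row 2: entry 0 ≤ 0. Minimum is 8 at row 1 (w1 leaves); pivot element 1.
Divide row 1 by 1; eliminate column a from the other rows.
Second iteration: most negative z-row entry is -5/3 in column w2, so w2 enters.
Ratio test on column w2 — row 1: entry -1 ≤ 0; row 2: 5/(1/3) = 15. Minimum is 15 at row 2 (b leaves); pivot element 1/3.
Divide row 2 by 1/3; eliminate column w2 from the other rows.
After both pivots, the entry at constraint row 1, column w1 is 1.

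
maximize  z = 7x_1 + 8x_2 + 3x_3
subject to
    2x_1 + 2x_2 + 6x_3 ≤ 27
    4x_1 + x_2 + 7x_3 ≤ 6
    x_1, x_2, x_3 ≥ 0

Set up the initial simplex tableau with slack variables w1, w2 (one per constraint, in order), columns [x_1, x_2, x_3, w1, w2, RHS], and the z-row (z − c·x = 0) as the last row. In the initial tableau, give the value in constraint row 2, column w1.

0

Slack w1 belongs to constraint 1; its column is the unit vector e_1, so the entry in row 2 is 0.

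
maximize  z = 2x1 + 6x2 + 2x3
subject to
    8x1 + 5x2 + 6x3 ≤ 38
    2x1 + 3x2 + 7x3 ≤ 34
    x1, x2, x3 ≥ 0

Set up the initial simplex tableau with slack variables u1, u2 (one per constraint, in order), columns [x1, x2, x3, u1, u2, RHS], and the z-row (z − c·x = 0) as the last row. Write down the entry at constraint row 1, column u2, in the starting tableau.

Slack u2 belongs to constraint 2; its column is the unit vector e_2, so the entry in row 1 is 0.

0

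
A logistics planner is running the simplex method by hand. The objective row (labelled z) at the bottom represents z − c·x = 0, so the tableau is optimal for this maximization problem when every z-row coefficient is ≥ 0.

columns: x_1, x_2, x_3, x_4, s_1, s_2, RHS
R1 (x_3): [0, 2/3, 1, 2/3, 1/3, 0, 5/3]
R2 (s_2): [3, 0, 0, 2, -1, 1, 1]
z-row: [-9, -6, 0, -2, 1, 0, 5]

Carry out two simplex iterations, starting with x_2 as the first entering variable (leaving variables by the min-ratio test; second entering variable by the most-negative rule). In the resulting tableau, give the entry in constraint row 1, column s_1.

Ratio test on column x_2 — row 1: (5/3)/(2/3) = 5/2; row 2: entry 0 ≤ 0. Minimum is 5/2 at row 1 (x_3 leaves); pivot element 2/3.
Divide row 1 by 2/3; eliminate column x_2 from the other rows.
Second iteration: most negative z-row entry is -9 in column x_1, so x_1 enters.
Ratio test on column x_1 — row 1: entry 0 ≤ 0; row 2: 1/3 = 1/3. Minimum is 1/3 at row 2 (s_2 leaves); pivot element 3.
Divide row 2 by 3; eliminate column x_1 from the other rows.
After both pivots, the entry at constraint row 1, column s_1 is 1/2.

1/2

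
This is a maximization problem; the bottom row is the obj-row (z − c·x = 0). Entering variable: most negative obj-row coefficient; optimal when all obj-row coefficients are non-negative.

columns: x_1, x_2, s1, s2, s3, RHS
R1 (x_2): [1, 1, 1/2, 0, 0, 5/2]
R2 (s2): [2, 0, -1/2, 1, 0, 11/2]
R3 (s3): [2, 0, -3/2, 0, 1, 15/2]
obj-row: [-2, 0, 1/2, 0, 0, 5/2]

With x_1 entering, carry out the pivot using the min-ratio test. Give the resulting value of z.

Ratio test on column x_1 — row 1: (5/2)/1 = 5/2; row 2: (11/2)/2 = 11/4; row 3: (15/2)/2 = 15/4. Minimum is 5/2 at row 1 (x_2 leaves); pivot element 1.
Pivot on row 1; the obj-row RHS becomes 5/2 − (-2)·(5/2) = 15/2.

15/2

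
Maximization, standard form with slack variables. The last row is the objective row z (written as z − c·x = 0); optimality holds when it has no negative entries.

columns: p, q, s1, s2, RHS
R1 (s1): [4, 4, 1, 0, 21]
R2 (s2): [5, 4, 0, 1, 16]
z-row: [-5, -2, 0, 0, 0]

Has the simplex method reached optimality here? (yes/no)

The z-row has a negative entry -5 in column p, so it is not optimal.

no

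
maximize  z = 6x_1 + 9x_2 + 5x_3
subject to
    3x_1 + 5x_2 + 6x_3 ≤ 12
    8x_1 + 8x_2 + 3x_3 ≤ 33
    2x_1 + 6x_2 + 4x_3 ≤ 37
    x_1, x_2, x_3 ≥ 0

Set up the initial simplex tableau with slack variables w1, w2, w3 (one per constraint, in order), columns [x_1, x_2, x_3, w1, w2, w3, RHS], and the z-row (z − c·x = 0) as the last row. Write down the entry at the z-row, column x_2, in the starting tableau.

-9

The z-row carries the negated objective coefficients: the x_2 entry is -9.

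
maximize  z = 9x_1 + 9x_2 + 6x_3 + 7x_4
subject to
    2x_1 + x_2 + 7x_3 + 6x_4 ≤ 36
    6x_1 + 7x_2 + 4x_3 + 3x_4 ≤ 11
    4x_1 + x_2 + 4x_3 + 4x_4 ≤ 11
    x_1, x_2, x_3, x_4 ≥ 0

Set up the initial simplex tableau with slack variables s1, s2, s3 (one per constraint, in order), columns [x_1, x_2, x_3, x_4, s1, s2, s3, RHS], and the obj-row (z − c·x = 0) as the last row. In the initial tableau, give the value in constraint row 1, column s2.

0

Slack s2 belongs to constraint 2; its column is the unit vector e_2, so the entry in row 1 is 0.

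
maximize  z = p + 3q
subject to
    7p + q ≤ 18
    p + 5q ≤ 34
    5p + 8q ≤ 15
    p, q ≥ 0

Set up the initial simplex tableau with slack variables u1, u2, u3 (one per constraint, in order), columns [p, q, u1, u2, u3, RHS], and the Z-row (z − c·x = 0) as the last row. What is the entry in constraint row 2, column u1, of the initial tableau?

Slack u1 belongs to constraint 1; its column is the unit vector e_1, so the entry in row 2 is 0.

0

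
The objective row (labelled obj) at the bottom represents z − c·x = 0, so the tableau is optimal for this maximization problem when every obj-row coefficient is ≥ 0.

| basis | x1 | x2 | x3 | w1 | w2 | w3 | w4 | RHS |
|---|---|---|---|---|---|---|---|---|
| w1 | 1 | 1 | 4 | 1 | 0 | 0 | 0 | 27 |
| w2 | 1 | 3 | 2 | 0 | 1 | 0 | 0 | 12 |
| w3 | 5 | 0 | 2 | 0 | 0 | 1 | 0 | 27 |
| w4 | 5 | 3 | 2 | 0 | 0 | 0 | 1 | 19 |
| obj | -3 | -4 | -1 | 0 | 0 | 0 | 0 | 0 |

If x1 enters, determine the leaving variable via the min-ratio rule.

w4

Column x1 entries and ratios — w1: 27/1 = 27; w2: 12/1 = 12; w3: 27/5 = 27/5; w4: 19/5 = 19/5.
Smallest ratio is 19/5 in the row of w4, so w4 leaves.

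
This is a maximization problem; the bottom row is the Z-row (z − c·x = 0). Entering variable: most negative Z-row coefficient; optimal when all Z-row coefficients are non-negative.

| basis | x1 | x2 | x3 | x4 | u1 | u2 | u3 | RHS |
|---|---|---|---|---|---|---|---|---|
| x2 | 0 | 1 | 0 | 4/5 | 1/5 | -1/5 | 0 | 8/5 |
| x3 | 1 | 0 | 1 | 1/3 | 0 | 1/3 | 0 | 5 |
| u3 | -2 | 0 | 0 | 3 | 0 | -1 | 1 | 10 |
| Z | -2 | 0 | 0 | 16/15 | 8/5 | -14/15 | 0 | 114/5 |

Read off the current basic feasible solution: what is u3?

u3 is basic (row 3); its value is the RHS of that row, 10.

10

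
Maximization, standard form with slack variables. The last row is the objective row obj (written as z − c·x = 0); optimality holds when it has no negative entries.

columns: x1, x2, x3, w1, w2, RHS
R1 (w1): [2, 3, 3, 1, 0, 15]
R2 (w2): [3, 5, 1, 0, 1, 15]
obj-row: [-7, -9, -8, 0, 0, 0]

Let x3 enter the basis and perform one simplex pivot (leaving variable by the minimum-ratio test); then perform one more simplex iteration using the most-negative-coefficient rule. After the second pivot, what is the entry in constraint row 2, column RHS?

Ratio test on column x3 — row 1: 15/3 = 5; row 2: 15/1 = 15. Minimum is 5 at row 1 (w1 leaves); pivot element 3.
Divide row 1 by 3; eliminate column x3 from the other rows.
Second iteration: most negative obj-row entry is -5/3 in column x1, so x1 enters.
Ratio test on column x1 — row 1: 5/(2/3) = 15/2; row 2: 10/(7/3) = 30/7. Minimum is 30/7 at row 2 (w2 leaves); pivot element 7/3.
Divide row 2 by 7/3; eliminate column x1 from the other rows.
After both pivots, the entry at constraint row 2, column RHS is 30/7.

30/7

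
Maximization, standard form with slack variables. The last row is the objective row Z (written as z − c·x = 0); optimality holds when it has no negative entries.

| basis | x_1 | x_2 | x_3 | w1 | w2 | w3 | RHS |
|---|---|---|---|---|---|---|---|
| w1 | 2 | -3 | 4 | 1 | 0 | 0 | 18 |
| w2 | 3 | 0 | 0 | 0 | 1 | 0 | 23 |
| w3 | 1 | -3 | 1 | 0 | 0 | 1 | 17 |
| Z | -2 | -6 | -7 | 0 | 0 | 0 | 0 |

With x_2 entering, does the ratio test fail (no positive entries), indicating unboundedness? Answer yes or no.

yes

Every constraint-row entry in column x_2 is ≤ 0, so increasing x_2 is unbounded.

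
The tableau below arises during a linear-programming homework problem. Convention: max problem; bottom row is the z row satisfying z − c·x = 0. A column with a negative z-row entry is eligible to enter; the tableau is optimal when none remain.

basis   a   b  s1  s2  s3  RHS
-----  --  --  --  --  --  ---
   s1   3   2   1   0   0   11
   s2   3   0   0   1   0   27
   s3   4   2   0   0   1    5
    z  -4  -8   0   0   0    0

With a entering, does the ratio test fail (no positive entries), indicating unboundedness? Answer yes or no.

no

Column a has positive entries in row(s) 1, 2, 3, so the ratio test bounds it — not unbounded.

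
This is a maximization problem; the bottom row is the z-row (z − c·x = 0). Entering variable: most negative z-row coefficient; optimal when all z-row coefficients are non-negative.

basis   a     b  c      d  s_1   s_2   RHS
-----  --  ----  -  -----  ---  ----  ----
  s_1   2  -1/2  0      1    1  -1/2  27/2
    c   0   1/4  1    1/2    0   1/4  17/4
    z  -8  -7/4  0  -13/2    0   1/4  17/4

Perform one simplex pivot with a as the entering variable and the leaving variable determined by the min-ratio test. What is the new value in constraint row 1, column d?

Ratio test on column a — row 1: (27/2)/2 = 27/4; row 2: entry 0 ≤ 0. Minimum is 27/4 at row 1 (s_1 leaves); pivot element 2.
Divide row 1 by 2; eliminate column a from the other rows.
In the new row 1, the d entry is the old entry divided by the pivot: 1/2 = 1/2.

1/2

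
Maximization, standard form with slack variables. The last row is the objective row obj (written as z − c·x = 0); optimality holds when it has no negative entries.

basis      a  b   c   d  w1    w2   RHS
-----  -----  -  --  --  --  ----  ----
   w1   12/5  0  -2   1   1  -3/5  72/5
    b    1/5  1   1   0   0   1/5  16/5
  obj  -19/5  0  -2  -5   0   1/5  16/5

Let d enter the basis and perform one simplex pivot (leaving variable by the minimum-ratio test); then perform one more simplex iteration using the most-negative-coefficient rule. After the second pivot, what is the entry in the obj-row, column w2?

Ratio test on column d — row 1: (72/5)/1 = 72/5; row 2: entry 0 ≤ 0. Minimum is 72/5 at row 1 (w1 leaves); pivot element 1.
Divide row 1 by 1; eliminate column d from the other rows.
Second iteration: most negative obj-row entry is -12 in column c, so c enters.
Ratio test on column c — row 1: entry -2 ≤ 0; row 2: (16/5)/1 = 16/5. Minimum is 16/5 at row 2 (b leaves); pivot element 1.
Divide row 2 by 1; eliminate column c from the other rows.
After both pivots, the entry at the obj-row, column w2 is -2/5.

-2/5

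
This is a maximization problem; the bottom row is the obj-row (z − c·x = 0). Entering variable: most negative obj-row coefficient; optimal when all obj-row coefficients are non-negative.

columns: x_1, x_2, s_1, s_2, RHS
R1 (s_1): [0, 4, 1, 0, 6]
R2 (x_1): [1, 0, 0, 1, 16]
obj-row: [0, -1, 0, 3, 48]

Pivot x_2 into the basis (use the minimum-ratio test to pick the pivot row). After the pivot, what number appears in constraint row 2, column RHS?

16

Ratio test on column x_2 — row 1: 6/4 = 3/2; row 2: entry 0 ≤ 0. Minimum is 3/2 at row 1 (s_1 leaves); pivot element 4.
Divide row 1 by 4; eliminate column x_2 from the other rows.
Row 2 update in column RHS: 16 − 0·(3/2) = 16.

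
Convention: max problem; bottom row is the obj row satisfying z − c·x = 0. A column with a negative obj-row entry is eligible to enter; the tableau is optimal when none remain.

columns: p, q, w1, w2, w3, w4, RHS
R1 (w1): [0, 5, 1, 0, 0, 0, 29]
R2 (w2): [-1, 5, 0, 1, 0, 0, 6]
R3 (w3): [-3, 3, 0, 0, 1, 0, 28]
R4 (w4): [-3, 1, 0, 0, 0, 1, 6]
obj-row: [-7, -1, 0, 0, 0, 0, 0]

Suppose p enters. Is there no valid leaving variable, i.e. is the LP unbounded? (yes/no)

yes

Every constraint-row entry in column p is ≤ 0, so increasing p is unbounded.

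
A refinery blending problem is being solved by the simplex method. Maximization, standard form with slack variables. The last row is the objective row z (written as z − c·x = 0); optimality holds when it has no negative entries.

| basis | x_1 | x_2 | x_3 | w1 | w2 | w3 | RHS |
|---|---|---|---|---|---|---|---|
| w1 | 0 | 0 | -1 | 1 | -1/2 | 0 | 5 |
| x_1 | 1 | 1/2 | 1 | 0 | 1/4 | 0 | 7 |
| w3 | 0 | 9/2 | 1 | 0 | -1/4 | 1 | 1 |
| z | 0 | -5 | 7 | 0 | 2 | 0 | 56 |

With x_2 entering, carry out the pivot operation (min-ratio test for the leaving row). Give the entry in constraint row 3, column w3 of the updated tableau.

2/9

Ratio test on column x_2 — row 1: entry 0 ≤ 0; row 2: 7/(1/2) = 14; row 3: 1/(9/2) = 2/9. Minimum is 2/9 at row 3 (w3 leaves); pivot element 9/2.
Divide row 3 by 9/2; eliminate column x_2 from the other rows.
In the new row 3, the w3 entry is the old entry divided by the pivot: 1/(9/2) = 2/9.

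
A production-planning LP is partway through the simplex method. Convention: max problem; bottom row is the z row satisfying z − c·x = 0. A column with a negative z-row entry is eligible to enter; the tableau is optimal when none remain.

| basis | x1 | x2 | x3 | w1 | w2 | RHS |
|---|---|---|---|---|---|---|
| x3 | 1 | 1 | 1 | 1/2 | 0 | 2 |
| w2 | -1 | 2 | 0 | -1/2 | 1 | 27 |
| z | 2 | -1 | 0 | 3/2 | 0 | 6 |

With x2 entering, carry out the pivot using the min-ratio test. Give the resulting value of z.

Ratio test on column x2 — row 1: 2/1 = 2; row 2: 27/2 = 27/2. Minimum is 2 at row 1 (x3 leaves); pivot element 1.
Pivot on row 1; the z-row RHS becomes 6 − (-1)·2 = 8.

8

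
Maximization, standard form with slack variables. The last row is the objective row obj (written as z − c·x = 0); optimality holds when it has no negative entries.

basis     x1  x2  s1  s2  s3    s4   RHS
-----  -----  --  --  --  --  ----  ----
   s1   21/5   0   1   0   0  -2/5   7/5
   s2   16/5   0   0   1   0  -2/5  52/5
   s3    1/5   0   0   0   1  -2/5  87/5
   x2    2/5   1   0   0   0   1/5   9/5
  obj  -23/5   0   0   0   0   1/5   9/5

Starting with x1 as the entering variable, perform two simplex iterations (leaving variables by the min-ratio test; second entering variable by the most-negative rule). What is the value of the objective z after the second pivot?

5

Ratio test on column x1 — row 1: (7/5)/(21/5) = 1/3; row 2: (52/5)/(16/5) = 13/4; row 3: (87/5)/(1/5) = 87; row 4: (9/5)/(2/5) = 9/2. Minimum is 1/3 at row 1 (s1 leaves); pivot element 21/5.
Pivot on row 1; the obj-row RHS becomes 9/5 − (-23/5)·(1/3) = 10/3.
Next entering variable (most negative obj-row entry -5/21): s4.
Ratio test on column s4 — row 1: entry -2/21 ≤ 0; row 2: entry -2/21 ≤ 0; row 3: entry -8/21 ≤ 0; row 4: (5/3)/(5/21) = 7. Minimum is 7 at row 4 (x2 leaves); pivot element 5/21.
After the second pivot the obj-row RHS is 10/3 − (-5/21)·7 = 5.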